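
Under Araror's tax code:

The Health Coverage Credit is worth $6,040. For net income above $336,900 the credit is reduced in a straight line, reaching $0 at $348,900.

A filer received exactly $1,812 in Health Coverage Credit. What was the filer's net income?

$345,300

$1,812 is 1,812/6,040 of the full $6,040, so 4,228/6,040 of the $12,000 range has been used: income = $336,900 + $12,000 × 4,228/6,040 = $345,300.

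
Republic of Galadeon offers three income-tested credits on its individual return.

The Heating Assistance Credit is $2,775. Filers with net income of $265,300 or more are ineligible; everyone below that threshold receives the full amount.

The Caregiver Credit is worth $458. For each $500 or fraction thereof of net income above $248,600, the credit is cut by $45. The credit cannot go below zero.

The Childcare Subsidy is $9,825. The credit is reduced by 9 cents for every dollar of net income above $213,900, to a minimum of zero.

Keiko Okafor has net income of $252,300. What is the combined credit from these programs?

$9,242

Heating Assistance Credit: $252,300 is below the $265,300 cutoff, so the full $2,775 applies.
Caregiver Credit: income exceeds $248,600 by $3,700, which is 8 full-or-partial $500 increments; reduction = 8 × $45 = $360, leaving $98.
Childcare Subsidy: 9% of the $38,400 excess over $213,900 is $3,456; credit = $9,825 − $3,456 = $6,369.
Total: $2,775 + $98 + $6,369 = $9,242.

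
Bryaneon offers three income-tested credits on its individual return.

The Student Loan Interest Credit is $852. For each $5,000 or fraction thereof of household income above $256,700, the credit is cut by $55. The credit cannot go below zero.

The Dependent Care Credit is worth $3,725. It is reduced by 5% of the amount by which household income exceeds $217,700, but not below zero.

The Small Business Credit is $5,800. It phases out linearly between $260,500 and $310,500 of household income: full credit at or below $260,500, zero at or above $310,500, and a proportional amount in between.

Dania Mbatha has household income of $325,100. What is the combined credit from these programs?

$82

Student Loan Interest Credit: income exceeds $256,700 by $68,400, which is 14 full-or-partial $5,000 increments; reduction = 14 × $55 = $770, leaving $82.
Dependent Care Credit: 5% of the $107,400 excess over $217,700 is $5,370 ≥ base, so the credit is $0.
Small Business Credit: $325,100 is at or above $310,500, so the credit is $0.
Total: $82 + $0 + $0 = $82.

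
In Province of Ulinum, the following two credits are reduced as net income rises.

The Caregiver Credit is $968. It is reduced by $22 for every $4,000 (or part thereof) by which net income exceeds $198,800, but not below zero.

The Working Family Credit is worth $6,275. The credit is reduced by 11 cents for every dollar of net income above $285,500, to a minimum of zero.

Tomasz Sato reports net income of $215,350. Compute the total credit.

$7,133

Caregiver Credit: income exceeds $198,800 by $16,550, which is 5 full-or-partial $4,000 increments; reduction = 5 × $22 = $110, leaving $858.
Working Family Credit: $215,350 is at or below the $285,500 threshold, so the full $6,275 applies.
Total: $858 + $6,275 = $7,133.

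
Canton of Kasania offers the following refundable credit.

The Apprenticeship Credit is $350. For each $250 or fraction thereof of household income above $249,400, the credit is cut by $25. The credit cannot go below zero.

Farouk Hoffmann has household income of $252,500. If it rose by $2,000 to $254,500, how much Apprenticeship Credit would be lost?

At $252,500 — income exceeds $249,400 by $3,100, which is 13 full-or-partial $250 increments; reduction = 13 × $25 = $325, leaving $25.
At $254,500 — income exceeds $249,400 by $5,100 → 21 increments × $25 = $525 ≥ base, so the credit is $0.
Lost: $25 − $0 = $25.

$25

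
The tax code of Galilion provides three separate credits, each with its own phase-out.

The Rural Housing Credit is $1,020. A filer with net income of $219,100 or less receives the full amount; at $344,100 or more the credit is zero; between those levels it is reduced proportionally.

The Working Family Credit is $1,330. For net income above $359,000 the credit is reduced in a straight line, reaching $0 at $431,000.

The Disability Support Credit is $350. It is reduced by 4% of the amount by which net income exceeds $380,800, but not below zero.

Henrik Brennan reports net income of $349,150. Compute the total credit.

Rural Housing Credit: $349,150 is at or above $344,100, so the credit is $0.
Working Family Credit: $349,150 is at or below the $359,000 threshold, so the full $1,330 applies.
Disability Support Credit: $349,150 is at or below the $380,800 threshold, so the full $350 applies.
Total: $0 + $1,330 + $350 = $1,680.

$1,680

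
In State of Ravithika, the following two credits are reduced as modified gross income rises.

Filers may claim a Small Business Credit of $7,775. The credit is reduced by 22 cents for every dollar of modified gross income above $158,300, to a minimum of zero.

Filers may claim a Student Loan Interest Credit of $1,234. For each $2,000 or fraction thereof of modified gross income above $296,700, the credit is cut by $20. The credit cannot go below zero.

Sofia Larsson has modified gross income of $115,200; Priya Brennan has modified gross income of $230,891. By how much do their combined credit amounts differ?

$7,775

Sofia ($115,200): Small Business Credit: $115,200 is at or below the $158,300 threshold, so the full $7,775 applies. Student Loan Interest Credit: $115,200 is at or below the $296,700 threshold, so the full $1,234 applies. total $7,775 + $1,234 = $9,009
Priya ($230,891): Small Business Credit: 22% of the $72,591 excess over $158,300 is $15,970.02 ≥ base, so the credit is $0. Student Loan Interest Credit: $230,891 is at or below the $296,700 threshold, so the full $1,234 applies. total $0 + $1,234 = $1,234
Difference: |$9,009 − $1,234| = $7,775.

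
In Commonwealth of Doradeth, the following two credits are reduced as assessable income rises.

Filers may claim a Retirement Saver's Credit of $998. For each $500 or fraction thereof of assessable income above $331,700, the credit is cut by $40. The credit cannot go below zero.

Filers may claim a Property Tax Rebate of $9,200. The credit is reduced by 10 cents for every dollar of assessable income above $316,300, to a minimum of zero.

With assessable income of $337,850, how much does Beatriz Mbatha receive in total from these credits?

Retirement Saver's Credit: income exceeds $331,700 by $6,150, which is 13 full-or-partial $500 increments; reduction = 13 × $40 = $520, leaving $478.
Property Tax Rebate: 10% of the $21,550 excess over $316,300 is $2,155; credit = $9,200 − $2,155 = $7,045.
Total: $478 + $7,045 = $7,523.

$7,523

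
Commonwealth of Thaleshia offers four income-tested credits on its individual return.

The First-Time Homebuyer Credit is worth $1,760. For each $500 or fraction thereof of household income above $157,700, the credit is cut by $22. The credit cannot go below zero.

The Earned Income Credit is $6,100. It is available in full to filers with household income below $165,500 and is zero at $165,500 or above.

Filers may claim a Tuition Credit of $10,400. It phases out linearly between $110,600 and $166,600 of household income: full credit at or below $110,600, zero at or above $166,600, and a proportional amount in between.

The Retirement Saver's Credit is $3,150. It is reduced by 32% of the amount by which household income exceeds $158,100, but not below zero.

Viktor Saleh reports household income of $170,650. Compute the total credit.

$1,188

First-Time Homebuyer Credit: income exceeds $157,700 by $12,950, which is 26 full-or-partial $500 increments; reduction = 26 × $22 = $572, leaving $1,188.
Earned Income Credit: $170,650 meets or exceeds the $165,500 cutoff, so the credit is $0.
Tuition Credit: $170,650 is at or above $166,600, so the credit is $0.
Retirement Saver's Credit: 32% of the $12,550 excess over $158,100 is $4,016 ≥ base, so the credit is $0.
Total: $1,188 + $0 + $0 + $0 = $1,188.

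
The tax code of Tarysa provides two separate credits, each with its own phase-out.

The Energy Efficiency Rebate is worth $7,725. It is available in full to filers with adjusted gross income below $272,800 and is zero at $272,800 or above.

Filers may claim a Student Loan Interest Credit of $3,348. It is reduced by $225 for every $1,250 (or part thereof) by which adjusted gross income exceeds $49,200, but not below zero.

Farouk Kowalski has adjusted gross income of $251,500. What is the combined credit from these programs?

$7,725

Energy Efficiency Rebate: $251,500 is below the $272,800 cutoff, so the full $7,725 applies.
Student Loan Interest Credit: income exceeds $49,200 by $202,300 → 162 increments × $225 = $36,450 ≥ base, so the credit is $0.
Total: $7,725 + $0 = $7,725.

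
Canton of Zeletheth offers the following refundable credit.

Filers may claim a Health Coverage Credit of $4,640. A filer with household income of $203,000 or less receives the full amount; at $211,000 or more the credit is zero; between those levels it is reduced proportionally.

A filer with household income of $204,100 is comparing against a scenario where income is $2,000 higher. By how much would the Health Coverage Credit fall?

$1,160

At $204,100 — $204,100 is $1,100 into a $8,000 phase-out range, leaving 6,900/8,000 of the credit: $4,640 × 6,900/8,000 = $4,002.
At $206,100 — $206,100 is $3,100 into a $8,000 phase-out range, leaving 4,900/8,000 of the credit: $4,640 × 4,900/8,000 = $2,842.
Lost: $4,002 − $2,842 = $1,160.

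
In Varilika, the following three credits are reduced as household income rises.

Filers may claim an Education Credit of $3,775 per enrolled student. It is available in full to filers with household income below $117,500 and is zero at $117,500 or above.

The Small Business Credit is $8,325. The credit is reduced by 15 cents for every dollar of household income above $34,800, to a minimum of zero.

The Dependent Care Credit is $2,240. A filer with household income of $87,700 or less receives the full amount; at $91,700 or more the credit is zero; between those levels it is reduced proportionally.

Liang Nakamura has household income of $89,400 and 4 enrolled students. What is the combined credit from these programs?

Education Credit: base = 4 × $3,775 = $15,100. $89,400 is below the $117,500 cutoff, so the full $15,100 applies.
Small Business Credit: 15% of the $54,600 excess over $34,800 is $8,190; credit = $8,325 − $8,190 = $135.
Dependent Care Credit: $89,400 is $1,700 into a $4,000 phase-out range, leaving 2,300/4,000 of the credit: $2,240 × 2,300/4,000 = $1,288.
Total: $15,100 + $135 + $1,288 = $16,523.

$16,523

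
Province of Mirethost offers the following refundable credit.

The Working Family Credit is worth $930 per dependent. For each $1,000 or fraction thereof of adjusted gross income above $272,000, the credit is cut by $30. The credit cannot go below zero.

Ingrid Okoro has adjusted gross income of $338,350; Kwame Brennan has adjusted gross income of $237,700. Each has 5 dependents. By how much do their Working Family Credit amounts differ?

$2,010

Ingrid ($338,350): Working Family Credit: base = 5 × $930 = $4,650. income exceeds $272,000 by $66,350, which is 67 full-or-partial $1,000 increments; reduction = 67 × $30 = $2,010, leaving $2,640.
Kwame ($237,700): Working Family Credit: base = 5 × $930 = $4,650. $237,700 is at or below the $272,000 threshold, so the full $4,650 applies.
Difference: |$2,640 − $4,650| = $2,010.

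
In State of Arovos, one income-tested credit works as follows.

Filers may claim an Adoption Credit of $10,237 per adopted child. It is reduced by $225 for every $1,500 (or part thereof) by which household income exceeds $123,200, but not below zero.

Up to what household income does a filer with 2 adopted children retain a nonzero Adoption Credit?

$258,200

Full credit = 2 × $10,237 = $20,474.
After 90 increments the reduction is 90 × $225 = $20,250, leaving $224; one more increment wipes it out. Increment 90 ends at excess 90 × $1,500 = $135,000, so the highest qualifying income is $123,200 + $135,000 = $258,200.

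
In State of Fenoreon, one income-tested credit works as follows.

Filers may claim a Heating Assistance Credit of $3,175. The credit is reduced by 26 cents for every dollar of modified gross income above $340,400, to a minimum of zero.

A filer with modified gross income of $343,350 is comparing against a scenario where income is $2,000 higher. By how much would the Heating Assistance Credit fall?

$520

At $343,350 — 26% of the $2,950 excess over $340,400 is $767; credit = $3,175 − $767 = $2,408.
At $345,350 — 26% of the $4,950 excess over $340,400 is $1,287; credit = $3,175 − $1,287 = $1,888.
Lost: $2,408 − $1,888 = $520.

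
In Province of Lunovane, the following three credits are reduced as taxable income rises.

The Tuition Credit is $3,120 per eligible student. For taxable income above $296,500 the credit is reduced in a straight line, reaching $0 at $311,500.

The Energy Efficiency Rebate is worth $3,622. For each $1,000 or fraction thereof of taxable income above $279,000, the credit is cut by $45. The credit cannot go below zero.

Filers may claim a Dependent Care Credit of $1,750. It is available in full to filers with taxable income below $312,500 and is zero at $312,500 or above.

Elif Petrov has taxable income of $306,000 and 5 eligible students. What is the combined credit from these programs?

Tuition Credit: base = 5 × $3,120 = $15,600. $306,000 is $9,500 into a $15,000 phase-out range, leaving 5,500/15,000 of the credit: $15,600 × 5,500/15,000 = $5,720.
Energy Efficiency Rebate: income exceeds $279,000 by $27,000, which is 27 full-or-partial $1,000 increments; reduction = 27 × $45 = $1,215, leaving $2,407.
Dependent Care Credit: $306,000 is below the $312,500 cutoff, so the full $1,750 applies.
Total: $5,720 + $2,407 + $1,750 = $9,877.

$9,877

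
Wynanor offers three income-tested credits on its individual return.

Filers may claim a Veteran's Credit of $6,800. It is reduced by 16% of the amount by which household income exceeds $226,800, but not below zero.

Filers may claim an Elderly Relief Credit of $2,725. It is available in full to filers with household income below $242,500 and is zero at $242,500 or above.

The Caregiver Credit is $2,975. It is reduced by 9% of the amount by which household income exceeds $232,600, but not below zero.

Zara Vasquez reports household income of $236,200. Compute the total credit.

$10,672

Veteran's Credit: 16% of the $9,400 excess over $226,800 is $1,504; credit = $6,800 − $1,504 = $5,296.
Elderly Relief Credit: $236,200 is below the $242,500 cutoff, so the full $2,725 applies.
Caregiver Credit: 9% of the $3,600 excess over $232,600 is $324; credit = $2,975 − $324 = $2,651.
Total: $5,296 + $2,725 + $2,651 = $10,672.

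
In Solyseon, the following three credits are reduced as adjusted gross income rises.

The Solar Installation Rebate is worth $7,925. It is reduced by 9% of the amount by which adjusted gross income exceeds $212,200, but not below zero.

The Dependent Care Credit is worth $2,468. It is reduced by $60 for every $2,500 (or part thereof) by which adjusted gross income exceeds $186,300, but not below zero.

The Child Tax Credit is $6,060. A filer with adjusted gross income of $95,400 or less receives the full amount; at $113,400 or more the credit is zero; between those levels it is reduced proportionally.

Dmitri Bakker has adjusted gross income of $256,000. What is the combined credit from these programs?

$4,771

Solar Installation Rebate: 9% of the $43,800 excess over $212,200 is $3,942; credit = $7,925 − $3,942 = $3,983.
Dependent Care Credit: income exceeds $186,300 by $69,700, which is 28 full-or-partial $2,500 increments; reduction = 28 × $60 = $1,680, leaving $788.
Child Tax Credit: $256,000 is at or above $113,400, so the credit is $0.
Total: $3,983 + $788 + $0 = $4,771.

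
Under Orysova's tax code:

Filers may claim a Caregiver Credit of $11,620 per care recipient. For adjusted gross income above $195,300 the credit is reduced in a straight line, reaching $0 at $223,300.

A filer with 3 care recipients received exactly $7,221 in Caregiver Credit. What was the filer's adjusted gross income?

Full credit = 3 × $11,620 = $34,860.
$7,221 is 7,221/34,860 of the full $34,860, so 27,639/34,860 of the $28,000 range has been used: income = $195,300 + $28,000 × 27,639/34,860 = $217,500.

$217,500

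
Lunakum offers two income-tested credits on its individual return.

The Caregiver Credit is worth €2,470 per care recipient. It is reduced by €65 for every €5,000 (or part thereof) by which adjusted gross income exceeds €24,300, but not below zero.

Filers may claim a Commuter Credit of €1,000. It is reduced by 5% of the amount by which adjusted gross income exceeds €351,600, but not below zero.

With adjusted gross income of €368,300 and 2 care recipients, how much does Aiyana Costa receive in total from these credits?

Caregiver Credit: base = 2 × €2,470 = €4,940. income exceeds €24,300 by €344,000, which is 69 full-or-partial €5,000 increments; reduction = 69 × €65 = €4,485, leaving €455.
Commuter Credit: 5% of the €16,700 excess over €351,600 is €835; credit = €1,000 − €835 = €165.
Total: €455 + €165 = €620.

€620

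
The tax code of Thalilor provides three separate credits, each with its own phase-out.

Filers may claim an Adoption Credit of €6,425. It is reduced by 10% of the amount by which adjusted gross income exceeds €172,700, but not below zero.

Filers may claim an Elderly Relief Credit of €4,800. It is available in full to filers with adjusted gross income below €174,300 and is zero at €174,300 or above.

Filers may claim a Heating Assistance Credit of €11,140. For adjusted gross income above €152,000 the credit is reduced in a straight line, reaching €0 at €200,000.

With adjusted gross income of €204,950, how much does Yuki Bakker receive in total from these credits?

€3,200

Adoption Credit: 10% of the €32,250 excess over €172,700 is €3,225; credit = €6,425 − €3,225 = €3,200.
Elderly Relief Credit: €204,950 meets or exceeds the €174,300 cutoff, so the credit is €0.
Heating Assistance Credit: €204,950 is at or above €200,000, so the credit is €0.
Total: €3,200 + €0 + €0 = €3,200.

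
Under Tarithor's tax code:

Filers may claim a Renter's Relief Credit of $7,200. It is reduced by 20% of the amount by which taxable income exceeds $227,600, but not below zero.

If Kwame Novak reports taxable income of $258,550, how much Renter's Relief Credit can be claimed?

Renter's Relief Credit: 20% of the $30,950 excess over $227,600 is $6,190; credit = $7,200 − $6,190 = $1,010.

$1,010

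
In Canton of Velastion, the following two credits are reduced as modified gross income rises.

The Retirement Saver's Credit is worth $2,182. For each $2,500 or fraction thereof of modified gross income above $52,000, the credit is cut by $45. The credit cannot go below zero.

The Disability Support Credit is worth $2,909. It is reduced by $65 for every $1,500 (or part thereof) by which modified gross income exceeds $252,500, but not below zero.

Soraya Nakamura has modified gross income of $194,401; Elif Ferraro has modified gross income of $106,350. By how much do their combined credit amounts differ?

$1,192

Soraya ($194,401): Retirement Saver's Credit: income exceeds $52,000 by $142,401 → 57 increments × $45 = $2,565 ≥ base, so the credit is $0. Disability Support Credit: $194,401 is at or below the $252,500 threshold, so the full $2,909 applies. total $0 + $2,909 = $2,909
Elif ($106,350): Retirement Saver's Credit: income exceeds $52,000 by $54,350, which is 22 full-or-partial $2,500 increments; reduction = 22 × $45 = $990, leaving $1,192. Disability Support Credit: $106,350 is at or below the $252,500 threshold, so the full $2,909 applies. total $1,192 + $2,909 = $4,101
Difference: |$2,909 − $4,101| = $1,192.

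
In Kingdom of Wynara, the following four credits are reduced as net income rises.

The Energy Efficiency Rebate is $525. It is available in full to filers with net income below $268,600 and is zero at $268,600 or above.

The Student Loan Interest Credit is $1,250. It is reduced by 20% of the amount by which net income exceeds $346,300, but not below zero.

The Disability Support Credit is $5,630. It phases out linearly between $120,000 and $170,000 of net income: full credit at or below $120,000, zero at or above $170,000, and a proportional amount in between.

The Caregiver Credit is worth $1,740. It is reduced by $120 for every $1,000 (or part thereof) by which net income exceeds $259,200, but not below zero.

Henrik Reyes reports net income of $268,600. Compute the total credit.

Energy Efficiency Rebate: $268,600 meets or exceeds the $268,600 cutoff, so the credit is $0.
Student Loan Interest Credit: $268,600 is at or below the $346,300 threshold, so the full $1,250 applies.
Disability Support Credit: $268,600 is at or above $170,000, so the credit is $0.
Caregiver Credit: income exceeds $259,200 by $9,400, which is 10 full-or-partial $1,000 increments; reduction = 10 × $120 = $1,200, leaving $540.
Total: $0 + $1,250 + $0 + $540 = $1,790.

$1,790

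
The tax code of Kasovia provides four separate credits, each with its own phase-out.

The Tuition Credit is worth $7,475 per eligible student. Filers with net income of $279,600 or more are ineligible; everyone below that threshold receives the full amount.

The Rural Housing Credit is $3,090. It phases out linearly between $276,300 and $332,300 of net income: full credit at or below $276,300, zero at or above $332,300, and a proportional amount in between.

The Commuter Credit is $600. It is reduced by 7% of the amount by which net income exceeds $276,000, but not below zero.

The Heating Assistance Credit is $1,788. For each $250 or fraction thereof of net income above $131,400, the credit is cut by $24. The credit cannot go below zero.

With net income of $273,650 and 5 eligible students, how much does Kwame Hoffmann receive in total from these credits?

$41,065

Tuition Credit: base = 5 × $7,475 = $37,375. $273,650 is below the $279,600 cutoff, so the full $37,375 applies.
Rural Housing Credit: $273,650 is at or below the $276,300 threshold, so the full $3,090 applies.
Commuter Credit: $273,650 is at or below the $276,000 threshold, so the full $600 applies.
Heating Assistance Credit: income exceeds $131,400 by $142,250 → 569 increments × $24 = $13,656 ≥ base, so the credit is $0.
Total: $37,375 + $3,090 + $600 + $0 = $41,065.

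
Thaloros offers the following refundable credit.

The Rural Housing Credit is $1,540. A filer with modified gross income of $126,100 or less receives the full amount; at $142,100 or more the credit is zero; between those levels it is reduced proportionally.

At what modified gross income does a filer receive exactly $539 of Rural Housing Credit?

$539 is 539/1,540 of the full $1,540, so 1,001/1,540 of the $16,000 range has been used: income = $126,100 + $16,000 × 1,001/1,540 = $136,500.

$136,500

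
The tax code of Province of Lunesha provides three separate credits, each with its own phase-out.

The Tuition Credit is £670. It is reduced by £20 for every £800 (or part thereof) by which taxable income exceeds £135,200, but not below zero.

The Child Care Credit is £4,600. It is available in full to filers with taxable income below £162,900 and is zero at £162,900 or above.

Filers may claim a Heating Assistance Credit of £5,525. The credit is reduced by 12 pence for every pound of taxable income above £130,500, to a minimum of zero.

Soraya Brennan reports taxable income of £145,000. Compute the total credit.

Tuition Credit: income exceeds £135,200 by £9,800, which is 13 full-or-partial £800 increments; reduction = 13 × £20 = £260, leaving £410.
Child Care Credit: £145,000 is below the £162,900 cutoff, so the full £4,600 applies.
Heating Assistance Credit: 12% of the £14,500 excess over £130,500 is £1,740; credit = £5,525 − £1,740 = £3,785.
Total: £410 + £4,600 + £3,785 = £8,795.

£8,795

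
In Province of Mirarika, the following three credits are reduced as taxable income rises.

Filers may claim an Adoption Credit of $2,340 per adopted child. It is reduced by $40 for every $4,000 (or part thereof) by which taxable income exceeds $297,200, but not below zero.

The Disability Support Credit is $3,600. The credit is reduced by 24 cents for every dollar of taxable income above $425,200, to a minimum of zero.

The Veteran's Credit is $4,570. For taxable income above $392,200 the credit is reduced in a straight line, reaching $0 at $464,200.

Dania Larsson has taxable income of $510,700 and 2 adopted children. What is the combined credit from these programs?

Adoption Credit: base = 2 × $2,340 = $4,680. income exceeds $297,200 by $213,500, which is 54 full-or-partial $4,000 increments; reduction = 54 × $40 = $2,160, leaving $2,520.
Disability Support Credit: 24% of the $85,500 excess over $425,200 is $20,520 ≥ base, so the credit is $0.
Veteran's Credit: $510,700 is at or above $464,200, so the credit is $0.
Total: $2,520 + $0 + $0 = $2,520.

$2,520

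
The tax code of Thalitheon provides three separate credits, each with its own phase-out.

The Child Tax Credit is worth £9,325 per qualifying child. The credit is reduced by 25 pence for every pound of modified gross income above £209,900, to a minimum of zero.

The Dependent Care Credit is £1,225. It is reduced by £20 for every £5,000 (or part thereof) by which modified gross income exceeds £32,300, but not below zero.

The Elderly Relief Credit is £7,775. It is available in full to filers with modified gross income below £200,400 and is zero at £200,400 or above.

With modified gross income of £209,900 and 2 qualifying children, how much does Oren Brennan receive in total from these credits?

£19,155

Child Tax Credit: base = 2 × £9,325 = £18,650. £209,900 is at or below the £209,900 threshold, so the full £18,650 applies.
Dependent Care Credit: income exceeds £32,300 by £177,600, which is 36 full-or-partial £5,000 increments; reduction = 36 × £20 = £720, leaving £505.
Elderly Relief Credit: £209,900 meets or exceeds the £200,400 cutoff, so the credit is £0.
Total: £18,650 + £505 + £0 = £19,155.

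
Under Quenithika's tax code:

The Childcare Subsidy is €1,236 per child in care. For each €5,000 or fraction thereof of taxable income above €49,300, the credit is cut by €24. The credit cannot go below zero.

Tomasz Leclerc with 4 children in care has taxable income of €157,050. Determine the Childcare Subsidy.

Childcare Subsidy: base = 4 × €1,236 = €4,944. income exceeds €49,300 by €107,750, which is 22 full-or-partial €5,000 increments; reduction = 22 × €24 = €528, leaving €4,416.

€4,416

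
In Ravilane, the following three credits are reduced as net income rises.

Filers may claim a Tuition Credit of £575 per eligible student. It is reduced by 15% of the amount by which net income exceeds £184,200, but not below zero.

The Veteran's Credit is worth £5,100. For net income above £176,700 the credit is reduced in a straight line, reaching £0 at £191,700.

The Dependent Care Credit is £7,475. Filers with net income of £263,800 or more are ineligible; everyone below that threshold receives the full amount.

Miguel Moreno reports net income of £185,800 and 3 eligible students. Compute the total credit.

£10,966

Tuition Credit: base = 3 × £575 = £1,725. 15% of the £1,600 excess over £184,200 is £240; credit = £1,725 − £240 = £1,485.
Veteran's Credit: £185,800 is £9,100 into a £15,000 phase-out range, leaving 5,900/15,000 of the credit: £5,100 × 5,900/15,000 = £2,006.
Dependent Care Credit: £185,800 is below the £263,800 cutoff, so the full £7,475 applies.
Total: £1,485 + £2,006 + £7,475 = £10,966.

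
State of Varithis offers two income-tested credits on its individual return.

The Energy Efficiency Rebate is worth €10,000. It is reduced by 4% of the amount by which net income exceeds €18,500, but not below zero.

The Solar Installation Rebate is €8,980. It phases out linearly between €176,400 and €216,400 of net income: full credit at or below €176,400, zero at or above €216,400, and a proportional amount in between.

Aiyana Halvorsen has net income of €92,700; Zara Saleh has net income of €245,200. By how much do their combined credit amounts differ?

Aiyana (€92,700): Energy Efficiency Rebate: 4% of the €74,200 excess over €18,500 is €2,968; credit = €10,000 − €2,968 = €7,032. Solar Installation Rebate: €92,700 is at or below the €176,400 threshold, so the full €8,980 applies. total €7,032 + €8,980 = €16,012
Zara (€245,200): Energy Efficiency Rebate: 4% of the €226,700 excess over €18,500 is €9,068; credit = €10,000 − €9,068 = €932. Solar Installation Rebate: €245,200 is at or above €216,400, so the credit is €0. total €932 + €0 = €932
Difference: |€16,012 − €932| = €15,080.

€15,080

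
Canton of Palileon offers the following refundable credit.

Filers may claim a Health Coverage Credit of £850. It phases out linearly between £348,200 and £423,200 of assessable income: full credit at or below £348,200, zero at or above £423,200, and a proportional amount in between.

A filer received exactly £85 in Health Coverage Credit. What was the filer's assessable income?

£85 is 85/850 of the full £850, so 765/850 of the £75,000 range has been used: income = £348,200 + £75,000 × 765/850 = £415,700.

£415,700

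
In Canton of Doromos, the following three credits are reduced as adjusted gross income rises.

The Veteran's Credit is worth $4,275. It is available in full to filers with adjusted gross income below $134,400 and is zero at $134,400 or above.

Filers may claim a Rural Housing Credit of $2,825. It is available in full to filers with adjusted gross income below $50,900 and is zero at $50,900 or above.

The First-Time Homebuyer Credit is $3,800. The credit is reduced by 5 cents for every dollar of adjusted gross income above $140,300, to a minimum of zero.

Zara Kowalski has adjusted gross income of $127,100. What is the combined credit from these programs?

Veteran's Credit: $127,100 is below the $134,400 cutoff, so the full $4,275 applies.
Rural Housing Credit: $127,100 meets or exceeds the $50,900 cutoff, so the credit is $0.
First-Time Homebuyer Credit: $127,100 is at or below the $140,300 threshold, so the full $3,800 applies.
Total: $4,275 + $0 + $3,800 = $8,075.

$8,075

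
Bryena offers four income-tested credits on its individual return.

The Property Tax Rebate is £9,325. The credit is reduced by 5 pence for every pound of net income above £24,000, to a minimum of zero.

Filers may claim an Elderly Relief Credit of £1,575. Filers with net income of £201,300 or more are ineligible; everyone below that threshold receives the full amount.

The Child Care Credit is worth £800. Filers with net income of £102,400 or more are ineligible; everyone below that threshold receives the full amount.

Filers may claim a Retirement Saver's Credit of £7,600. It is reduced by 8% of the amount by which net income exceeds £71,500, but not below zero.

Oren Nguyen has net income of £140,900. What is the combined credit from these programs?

£7,103

Property Tax Rebate: 5% of the £116,900 excess over £24,000 is £5,845; credit = £9,325 − £5,845 = £3,480.
Elderly Relief Credit: £140,900 is below the £201,300 cutoff, so the full £1,575 applies.
Child Care Credit: £140,900 meets or exceeds the £102,400 cutoff, so the credit is £0.
Retirement Saver's Credit: 8% of the £69,400 excess over £71,500 is £5,552; credit = £7,600 − £5,552 = £2,048.
Total: £3,480 + £1,575 + £0 + £2,048 = £7,103.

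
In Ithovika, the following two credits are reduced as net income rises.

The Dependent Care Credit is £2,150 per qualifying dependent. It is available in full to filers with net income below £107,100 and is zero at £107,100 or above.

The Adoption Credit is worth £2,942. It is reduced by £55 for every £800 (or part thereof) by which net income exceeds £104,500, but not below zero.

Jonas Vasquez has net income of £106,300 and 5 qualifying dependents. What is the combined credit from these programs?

£13,527

Dependent Care Credit: base = 5 × £2,150 = £10,750. £106,300 is below the £107,100 cutoff, so the full £10,750 applies.
Adoption Credit: income exceeds £104,500 by £1,800, which is 3 full-or-partial £800 increments; reduction = 3 × £55 = £165, leaving £2,777.
Total: £10,750 + £2,777 = £13,527.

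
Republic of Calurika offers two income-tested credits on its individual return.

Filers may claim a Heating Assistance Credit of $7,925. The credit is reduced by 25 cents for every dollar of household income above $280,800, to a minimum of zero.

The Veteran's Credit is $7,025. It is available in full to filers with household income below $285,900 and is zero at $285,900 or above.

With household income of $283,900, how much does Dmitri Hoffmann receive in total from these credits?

Heating Assistance Credit: 25% of the $3,100 excess over $280,800 is $775; credit = $7,925 − $775 = $7,150.
Veteran's Credit: $283,900 is below the $285,900 cutoff, so the full $7,025 applies.
Total: $7,150 + $7,025 = $14,175.

$14,175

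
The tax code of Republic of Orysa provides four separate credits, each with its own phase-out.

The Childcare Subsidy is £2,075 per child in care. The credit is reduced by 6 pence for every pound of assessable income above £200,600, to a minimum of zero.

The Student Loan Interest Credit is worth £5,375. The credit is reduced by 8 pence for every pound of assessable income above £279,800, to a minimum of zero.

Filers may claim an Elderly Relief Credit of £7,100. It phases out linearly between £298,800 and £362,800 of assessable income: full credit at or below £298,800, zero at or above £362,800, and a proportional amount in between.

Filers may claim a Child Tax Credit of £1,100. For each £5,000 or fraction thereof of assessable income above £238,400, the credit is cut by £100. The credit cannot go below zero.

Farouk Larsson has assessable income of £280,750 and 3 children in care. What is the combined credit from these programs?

£14,015

Childcare Subsidy: base = 3 × £2,075 = £6,225. 6% of the £80,150 excess over £200,600 is £4,809; credit = £6,225 − £4,809 = £1,416.
Student Loan Interest Credit: 8% of the £950 excess over £279,800 is £76; credit = £5,375 − £76 = £5,299.
Elderly Relief Credit: £280,750 is at or below the £298,800 threshold, so the full £7,100 applies.
Child Tax Credit: income exceeds £238,400 by £42,350, which is 9 full-or-partial £5,000 increments; reduction = 9 × £100 = £900, leaving £200.
Total: £1,416 + £5,299 + £7,100 + £200 = £14,015.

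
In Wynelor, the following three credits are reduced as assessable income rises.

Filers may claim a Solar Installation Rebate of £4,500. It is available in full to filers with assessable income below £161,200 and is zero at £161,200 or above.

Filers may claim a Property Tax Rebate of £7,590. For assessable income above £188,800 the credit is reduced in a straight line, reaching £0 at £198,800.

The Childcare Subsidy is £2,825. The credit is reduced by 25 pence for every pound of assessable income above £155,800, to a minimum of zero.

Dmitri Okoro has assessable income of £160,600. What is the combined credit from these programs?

£13,715

Solar Installation Rebate: £160,600 is below the £161,200 cutoff, so the full £4,500 applies.
Property Tax Rebate: £160,600 is at or below the £188,800 threshold, so the full £7,590 applies.
Childcare Subsidy: 25% of the £4,800 excess over £155,800 is £1,200; credit = £2,825 − £1,200 = £1,625.
Total: £4,500 + £7,590 + £1,625 = £13,715.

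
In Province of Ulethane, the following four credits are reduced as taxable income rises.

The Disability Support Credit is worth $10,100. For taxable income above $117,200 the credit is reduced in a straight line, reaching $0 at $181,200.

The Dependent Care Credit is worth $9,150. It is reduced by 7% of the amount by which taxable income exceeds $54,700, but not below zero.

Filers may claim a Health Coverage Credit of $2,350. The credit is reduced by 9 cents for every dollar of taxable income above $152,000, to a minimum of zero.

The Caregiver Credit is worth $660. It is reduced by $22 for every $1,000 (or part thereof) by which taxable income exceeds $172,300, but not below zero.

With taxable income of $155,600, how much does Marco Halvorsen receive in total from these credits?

$8,813

Disability Support Credit: $155,600 is $38,400 into a $64,000 phase-out range, leaving 25,600/64,000 of the credit: $10,100 × 25,600/64,000 = $4,040.
Dependent Care Credit: 7% of the $100,900 excess over $54,700 is $7,063; credit = $9,150 − $7,063 = $2,087.
Health Coverage Credit: 9% of the $3,600 excess over $152,000 is $324; credit = $2,350 − $324 = $2,026.
Caregiver Credit: $155,600 is at or below the $172,300 threshold, so the full $660 applies.
Total: $4,040 + $2,087 + $2,026 + $660 = $8,813.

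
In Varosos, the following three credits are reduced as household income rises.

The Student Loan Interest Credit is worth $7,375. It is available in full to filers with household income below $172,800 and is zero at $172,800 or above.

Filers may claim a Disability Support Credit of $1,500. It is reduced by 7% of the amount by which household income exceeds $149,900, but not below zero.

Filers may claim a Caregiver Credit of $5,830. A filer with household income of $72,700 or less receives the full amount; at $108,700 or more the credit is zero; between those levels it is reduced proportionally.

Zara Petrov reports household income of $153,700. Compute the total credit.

$8,609

Student Loan Interest Credit: $153,700 is below the $172,800 cutoff, so the full $7,375 applies.
Disability Support Credit: 7% of the $3,800 excess over $149,900 is $266; credit = $1,500 − $266 = $1,234.
Caregiver Credit: $153,700 is at or above $108,700, so the credit is $0.
Total: $7,375 + $1,234 + $0 = $8,609.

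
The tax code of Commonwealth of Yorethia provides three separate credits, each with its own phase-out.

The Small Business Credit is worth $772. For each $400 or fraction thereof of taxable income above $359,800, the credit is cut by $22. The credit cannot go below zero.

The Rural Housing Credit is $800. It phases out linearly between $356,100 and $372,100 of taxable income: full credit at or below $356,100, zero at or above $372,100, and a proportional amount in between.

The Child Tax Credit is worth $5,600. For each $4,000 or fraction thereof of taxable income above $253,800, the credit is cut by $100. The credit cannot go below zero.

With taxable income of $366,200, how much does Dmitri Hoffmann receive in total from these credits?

$3,415

Small Business Credit: income exceeds $359,800 by $6,400, which is 16 full-or-partial $400 increments; reduction = 16 × $22 = $352, leaving $420.
Rural Housing Credit: $366,200 is $10,100 into a $16,000 phase-out range, leaving 5,900/16,000 of the credit: $800 × 5,900/16,000 = $295.
Child Tax Credit: income exceeds $253,800 by $112,400, which is 29 full-or-partial $4,000 increments; reduction = 29 × $100 = $2,900, leaving $2,700.
Total: $420 + $295 + $2,700 = $3,415.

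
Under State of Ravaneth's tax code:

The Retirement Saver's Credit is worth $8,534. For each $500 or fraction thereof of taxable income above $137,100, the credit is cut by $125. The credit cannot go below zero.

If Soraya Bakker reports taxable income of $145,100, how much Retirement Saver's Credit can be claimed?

Retirement Saver's Credit: income exceeds $137,100 by $8,000, which is 16 full-or-partial $500 increments; reduction = 16 × $125 = $2,000, leaving $6,534.

$6,534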